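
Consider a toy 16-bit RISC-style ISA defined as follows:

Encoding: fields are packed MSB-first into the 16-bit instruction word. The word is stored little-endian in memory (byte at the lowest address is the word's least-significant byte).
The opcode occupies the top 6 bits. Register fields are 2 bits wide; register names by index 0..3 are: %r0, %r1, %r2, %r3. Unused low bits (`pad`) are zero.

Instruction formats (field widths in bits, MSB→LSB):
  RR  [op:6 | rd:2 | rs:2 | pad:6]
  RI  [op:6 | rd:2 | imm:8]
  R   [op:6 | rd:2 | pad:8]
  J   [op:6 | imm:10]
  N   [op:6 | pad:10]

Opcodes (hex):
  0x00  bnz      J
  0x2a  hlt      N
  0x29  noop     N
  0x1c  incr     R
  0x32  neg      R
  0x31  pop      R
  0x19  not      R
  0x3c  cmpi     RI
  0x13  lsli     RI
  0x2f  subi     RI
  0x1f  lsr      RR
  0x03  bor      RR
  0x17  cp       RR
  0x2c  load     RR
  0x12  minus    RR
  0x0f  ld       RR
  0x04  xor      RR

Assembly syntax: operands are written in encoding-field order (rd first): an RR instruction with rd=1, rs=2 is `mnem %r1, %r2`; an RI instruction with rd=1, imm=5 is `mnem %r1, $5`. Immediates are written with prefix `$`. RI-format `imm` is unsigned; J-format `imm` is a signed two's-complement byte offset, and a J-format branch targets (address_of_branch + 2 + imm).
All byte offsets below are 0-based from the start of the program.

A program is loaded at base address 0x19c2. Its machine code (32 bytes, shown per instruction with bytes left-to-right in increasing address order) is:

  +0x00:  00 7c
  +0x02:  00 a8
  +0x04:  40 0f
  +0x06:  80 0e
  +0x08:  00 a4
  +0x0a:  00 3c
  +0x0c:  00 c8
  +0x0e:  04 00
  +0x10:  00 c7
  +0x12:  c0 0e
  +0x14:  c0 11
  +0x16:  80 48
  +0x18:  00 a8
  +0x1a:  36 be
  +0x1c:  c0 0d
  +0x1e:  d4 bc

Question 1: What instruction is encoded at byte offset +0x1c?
bor %r1, %r3

@+1c  little-endian(c0 0d) = 0x0dc0
  top 6b → 0x3 → bor [RR]
  [9:8] rd=1 = %r1
  [7:6] rs=3 = %r3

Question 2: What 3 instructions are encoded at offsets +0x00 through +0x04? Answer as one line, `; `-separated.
[00] 00 7c → 0x7c00
  op=0x7c00>>10=0x1f ⇒ lsr (RR)
  [9:8] rd=0 = %r0
  [7:6] rs=0 = %r0
[02] 00 a8 → 0xa800
  op=0xa800>>10=0x2a ⇒ hlt (N)
[04] 40 0f → 0x0f40
  op=0x0f40>>10=0x3 ⇒ bor (RR)
  [9:8] rd=3 = %r3
  [7:6] rs=1 = %r1

lsr %r0, %r0; hlt; bor %r3, %r1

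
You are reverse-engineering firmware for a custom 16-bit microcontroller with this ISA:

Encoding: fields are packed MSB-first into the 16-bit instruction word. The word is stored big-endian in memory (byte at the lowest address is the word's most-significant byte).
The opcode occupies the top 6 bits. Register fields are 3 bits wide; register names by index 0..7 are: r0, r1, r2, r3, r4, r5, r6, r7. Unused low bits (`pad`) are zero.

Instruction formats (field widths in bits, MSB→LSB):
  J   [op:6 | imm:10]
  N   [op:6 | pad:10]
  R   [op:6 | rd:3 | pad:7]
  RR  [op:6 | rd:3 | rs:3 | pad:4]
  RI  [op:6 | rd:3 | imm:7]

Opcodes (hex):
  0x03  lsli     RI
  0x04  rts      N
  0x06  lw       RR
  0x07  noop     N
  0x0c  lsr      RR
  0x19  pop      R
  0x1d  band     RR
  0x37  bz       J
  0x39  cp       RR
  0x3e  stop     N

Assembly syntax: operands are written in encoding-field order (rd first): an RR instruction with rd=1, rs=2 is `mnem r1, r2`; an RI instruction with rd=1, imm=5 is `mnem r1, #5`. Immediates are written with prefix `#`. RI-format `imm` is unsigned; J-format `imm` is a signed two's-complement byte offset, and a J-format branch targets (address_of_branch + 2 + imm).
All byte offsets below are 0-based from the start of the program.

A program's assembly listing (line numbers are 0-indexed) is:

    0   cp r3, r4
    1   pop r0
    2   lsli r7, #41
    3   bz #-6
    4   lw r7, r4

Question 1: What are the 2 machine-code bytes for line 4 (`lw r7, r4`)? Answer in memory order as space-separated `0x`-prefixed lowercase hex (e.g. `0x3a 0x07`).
0x1b 0xc0

L4: lw op=0x6:6|rd=7:3|rs=4:3|pad=0:4 ⇒ 0x1bc0 ⇒ big 1b c0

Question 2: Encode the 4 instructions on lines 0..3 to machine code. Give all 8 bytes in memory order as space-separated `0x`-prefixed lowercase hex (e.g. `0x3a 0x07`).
0xe5 0xc0 0x64 0x00 0x0f 0xa9 0xdf 0xfa

0. cp fields op=0x39:6|rd=3:3|rs=4:3|pad=0:4 → word e5c0h → e5 c0
1. pop fields op=0x19:6|rd=0:3|pad=0:7 → word 6400h → 64 00
2. lsli fields op=0x3:6|rd=7:3|imm=41:7 → word 0fa9h → 0f a9
3. bz fields op=0x37:6|imm=-6:10 → word dffah → df fa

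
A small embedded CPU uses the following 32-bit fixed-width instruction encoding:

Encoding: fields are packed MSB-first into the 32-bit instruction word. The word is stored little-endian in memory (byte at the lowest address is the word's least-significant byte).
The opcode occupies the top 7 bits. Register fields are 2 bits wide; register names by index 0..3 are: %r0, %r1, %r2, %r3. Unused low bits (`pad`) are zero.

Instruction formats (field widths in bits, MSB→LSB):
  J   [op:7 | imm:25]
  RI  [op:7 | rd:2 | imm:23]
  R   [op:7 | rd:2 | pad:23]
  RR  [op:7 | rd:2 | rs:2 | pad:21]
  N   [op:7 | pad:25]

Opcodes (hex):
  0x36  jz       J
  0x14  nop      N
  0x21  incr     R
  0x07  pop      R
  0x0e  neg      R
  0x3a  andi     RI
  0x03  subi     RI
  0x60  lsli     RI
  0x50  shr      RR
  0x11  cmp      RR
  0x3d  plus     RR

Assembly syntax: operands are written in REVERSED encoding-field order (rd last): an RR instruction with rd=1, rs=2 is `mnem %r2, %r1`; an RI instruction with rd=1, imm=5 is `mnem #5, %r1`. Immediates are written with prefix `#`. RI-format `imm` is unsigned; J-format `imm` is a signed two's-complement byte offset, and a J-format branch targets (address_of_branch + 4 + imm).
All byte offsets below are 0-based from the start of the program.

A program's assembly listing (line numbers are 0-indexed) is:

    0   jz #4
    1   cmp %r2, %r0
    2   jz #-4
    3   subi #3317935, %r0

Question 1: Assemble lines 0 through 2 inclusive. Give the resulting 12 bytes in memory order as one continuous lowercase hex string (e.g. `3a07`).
line 0 (jz): pack op=0x36:7|imm=4:25 = 0x6c000004; little→ 04 00 00 6c
line 1 (cmp): pack op=0x11:7|rd=0:2|rs=2:2|pad=0:21 = 0x22400000; little→ 00 00 40 22
line 2 (jz): pack op=0x36:7|imm=-4:25 = 0x6dfffffc; little→ fc ff ff 6d

0400006c00004022fcffff6d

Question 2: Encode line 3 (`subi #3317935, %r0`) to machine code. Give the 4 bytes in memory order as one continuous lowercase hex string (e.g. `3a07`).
L3: subi op=0x3:7|rd=0:2|imm=3317935:23 ⇒ 0x0632a0af ⇒ little af a0 32 06

afa03206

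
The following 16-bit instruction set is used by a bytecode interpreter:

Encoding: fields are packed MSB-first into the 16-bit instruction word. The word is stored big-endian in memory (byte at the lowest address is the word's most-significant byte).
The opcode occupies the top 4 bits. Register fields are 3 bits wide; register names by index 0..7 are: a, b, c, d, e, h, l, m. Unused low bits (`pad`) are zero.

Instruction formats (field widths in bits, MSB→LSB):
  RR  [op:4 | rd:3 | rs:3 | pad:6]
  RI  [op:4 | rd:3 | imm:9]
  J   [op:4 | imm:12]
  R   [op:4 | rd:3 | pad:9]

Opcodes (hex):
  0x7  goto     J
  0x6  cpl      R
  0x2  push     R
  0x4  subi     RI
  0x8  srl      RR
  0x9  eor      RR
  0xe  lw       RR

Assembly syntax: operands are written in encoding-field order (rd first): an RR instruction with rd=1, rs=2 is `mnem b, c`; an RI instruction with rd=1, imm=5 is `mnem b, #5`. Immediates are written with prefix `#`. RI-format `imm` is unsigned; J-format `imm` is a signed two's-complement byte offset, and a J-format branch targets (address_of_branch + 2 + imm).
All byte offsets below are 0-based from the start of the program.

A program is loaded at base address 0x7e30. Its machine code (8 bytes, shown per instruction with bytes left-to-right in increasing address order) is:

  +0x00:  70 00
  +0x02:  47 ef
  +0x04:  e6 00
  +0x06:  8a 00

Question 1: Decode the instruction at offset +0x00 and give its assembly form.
goto #0

[00] 70 00 → 0x7000
  opcode bits[15:12]=0x7: goto/J
  imm: (w>>0)&0xfff=0x0 → #0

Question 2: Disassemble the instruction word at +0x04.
lw d, a

+0x04: e6 00 ⇒ word 0xe600 (big)
  top 4b → 0xe → lw [RR]
  rd@[11:9]=0x3 ⇒ d
  rs@[8:6]=0x0 ⇒ a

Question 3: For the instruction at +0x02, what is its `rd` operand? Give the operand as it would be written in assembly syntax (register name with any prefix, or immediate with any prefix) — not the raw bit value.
[02] 47 ef → 0x47ef
  op=0x47ef>>12=0x4 ⇒ subi (RI)
  rd: (w>>9)&0x7=0x3 → d
  imm: (w>>0)&0x1ff=0x1ef → #495

d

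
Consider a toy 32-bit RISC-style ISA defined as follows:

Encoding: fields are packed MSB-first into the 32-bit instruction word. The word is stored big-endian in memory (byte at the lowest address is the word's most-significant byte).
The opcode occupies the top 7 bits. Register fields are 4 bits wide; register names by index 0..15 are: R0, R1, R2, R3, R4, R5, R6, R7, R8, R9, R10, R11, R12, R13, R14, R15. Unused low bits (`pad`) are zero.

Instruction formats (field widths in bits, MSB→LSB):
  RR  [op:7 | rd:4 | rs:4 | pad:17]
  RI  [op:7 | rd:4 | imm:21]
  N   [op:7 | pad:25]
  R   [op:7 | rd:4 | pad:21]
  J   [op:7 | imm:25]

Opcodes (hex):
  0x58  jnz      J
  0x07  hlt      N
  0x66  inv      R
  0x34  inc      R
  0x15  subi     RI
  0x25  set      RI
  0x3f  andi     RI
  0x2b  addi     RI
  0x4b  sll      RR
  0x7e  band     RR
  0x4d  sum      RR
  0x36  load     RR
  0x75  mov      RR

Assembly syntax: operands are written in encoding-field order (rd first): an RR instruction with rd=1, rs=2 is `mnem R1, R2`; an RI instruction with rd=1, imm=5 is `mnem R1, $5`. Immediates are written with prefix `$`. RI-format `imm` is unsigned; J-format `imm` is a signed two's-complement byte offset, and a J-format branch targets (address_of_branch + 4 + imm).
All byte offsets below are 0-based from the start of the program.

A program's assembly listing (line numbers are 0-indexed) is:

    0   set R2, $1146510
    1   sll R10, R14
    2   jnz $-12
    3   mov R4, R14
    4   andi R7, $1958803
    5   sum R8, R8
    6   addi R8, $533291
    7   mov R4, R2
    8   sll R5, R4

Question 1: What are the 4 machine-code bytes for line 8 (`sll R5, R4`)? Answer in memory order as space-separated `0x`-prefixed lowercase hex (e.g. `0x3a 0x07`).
0x96 0xa8 0x00 0x00

8. sll fields op=0x4b:7|rd=5:4|rs=4:4|pad=0:17 → word 96a80000h → 96 a8 00 00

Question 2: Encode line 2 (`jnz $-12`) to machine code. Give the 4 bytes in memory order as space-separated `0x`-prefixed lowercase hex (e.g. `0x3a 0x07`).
L2: jnz op=0x58:7|imm=-12:25 ⇒ 0xb1fffff4 ⇒ big b1 ff ff f4

0xb1 0xff 0xff 0xf4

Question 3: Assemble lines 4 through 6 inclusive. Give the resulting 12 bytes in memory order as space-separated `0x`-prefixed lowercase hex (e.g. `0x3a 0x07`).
0x7e 0xfd 0xe3 0x93 0x9b 0x10 0x00 0x00 0x57 0x08 0x23 0x2b

L4: andi op=0x3f:7|rd=7:4|imm=1958803:21 ⇒ 0x7efde393 ⇒ big 7e fd e3 93
L5: sum op=0x4d:7|rd=8:4|rs=8:4|pad=0:17 ⇒ 0x9b100000 ⇒ big 9b 10 00 00
L6: addi op=0x2b:7|rd=8:4|imm=533291:21 ⇒ 0x5708232b ⇒ big 57 08 23 2b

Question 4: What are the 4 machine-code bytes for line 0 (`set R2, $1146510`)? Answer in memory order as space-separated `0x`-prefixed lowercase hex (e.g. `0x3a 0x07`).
0x4a 0x51 0x7e 0x8e

line 0 (set): pack op=0x25:7|rd=2:4|imm=1146510:21 = 0x4a517e8e; big→ 4a 51 7e 8e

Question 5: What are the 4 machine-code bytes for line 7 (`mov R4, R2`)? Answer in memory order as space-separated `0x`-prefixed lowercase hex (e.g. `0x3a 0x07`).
7. mov fields op=0x75:7|rd=4:4|rs=2:4|pad=0:17 → word ea840000h → ea 84 00 00

0xea 0x84 0x00 0x00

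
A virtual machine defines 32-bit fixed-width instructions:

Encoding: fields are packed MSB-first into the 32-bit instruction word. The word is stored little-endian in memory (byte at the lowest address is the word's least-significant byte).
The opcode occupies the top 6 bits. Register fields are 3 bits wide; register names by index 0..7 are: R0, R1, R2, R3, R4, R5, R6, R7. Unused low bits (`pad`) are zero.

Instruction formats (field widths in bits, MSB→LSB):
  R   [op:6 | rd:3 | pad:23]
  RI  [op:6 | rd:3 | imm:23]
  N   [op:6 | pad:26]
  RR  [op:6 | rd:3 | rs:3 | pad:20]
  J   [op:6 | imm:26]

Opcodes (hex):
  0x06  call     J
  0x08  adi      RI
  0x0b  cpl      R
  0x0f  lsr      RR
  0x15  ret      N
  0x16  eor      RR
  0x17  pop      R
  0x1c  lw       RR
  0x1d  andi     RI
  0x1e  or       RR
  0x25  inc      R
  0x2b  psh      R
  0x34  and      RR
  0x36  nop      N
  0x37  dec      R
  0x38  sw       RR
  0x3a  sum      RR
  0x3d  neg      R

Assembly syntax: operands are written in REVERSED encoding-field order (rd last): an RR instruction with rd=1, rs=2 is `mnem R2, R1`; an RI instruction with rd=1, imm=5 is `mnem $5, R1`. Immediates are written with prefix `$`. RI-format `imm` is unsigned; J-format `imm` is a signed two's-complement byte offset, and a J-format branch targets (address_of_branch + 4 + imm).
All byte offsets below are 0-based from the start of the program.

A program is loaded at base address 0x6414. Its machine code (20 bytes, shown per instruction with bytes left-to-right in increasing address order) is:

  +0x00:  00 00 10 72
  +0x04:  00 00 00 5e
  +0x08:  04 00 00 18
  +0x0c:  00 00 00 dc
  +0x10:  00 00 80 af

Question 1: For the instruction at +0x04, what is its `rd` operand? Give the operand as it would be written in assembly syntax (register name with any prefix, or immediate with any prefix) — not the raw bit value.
R4

@+04  little-endian(00 00 00 5e) = 0x5e000000
  op=0x5e000000>>26=0x17 ⇒ pop (R)
  rd: (w>>23)&0x7=0x4 → R4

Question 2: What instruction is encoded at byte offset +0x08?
[08] 04 00 00 18 → 0x18000004
  top 6b → 0x6 → call [J]
  [25:0] imm=4 = $4

call $4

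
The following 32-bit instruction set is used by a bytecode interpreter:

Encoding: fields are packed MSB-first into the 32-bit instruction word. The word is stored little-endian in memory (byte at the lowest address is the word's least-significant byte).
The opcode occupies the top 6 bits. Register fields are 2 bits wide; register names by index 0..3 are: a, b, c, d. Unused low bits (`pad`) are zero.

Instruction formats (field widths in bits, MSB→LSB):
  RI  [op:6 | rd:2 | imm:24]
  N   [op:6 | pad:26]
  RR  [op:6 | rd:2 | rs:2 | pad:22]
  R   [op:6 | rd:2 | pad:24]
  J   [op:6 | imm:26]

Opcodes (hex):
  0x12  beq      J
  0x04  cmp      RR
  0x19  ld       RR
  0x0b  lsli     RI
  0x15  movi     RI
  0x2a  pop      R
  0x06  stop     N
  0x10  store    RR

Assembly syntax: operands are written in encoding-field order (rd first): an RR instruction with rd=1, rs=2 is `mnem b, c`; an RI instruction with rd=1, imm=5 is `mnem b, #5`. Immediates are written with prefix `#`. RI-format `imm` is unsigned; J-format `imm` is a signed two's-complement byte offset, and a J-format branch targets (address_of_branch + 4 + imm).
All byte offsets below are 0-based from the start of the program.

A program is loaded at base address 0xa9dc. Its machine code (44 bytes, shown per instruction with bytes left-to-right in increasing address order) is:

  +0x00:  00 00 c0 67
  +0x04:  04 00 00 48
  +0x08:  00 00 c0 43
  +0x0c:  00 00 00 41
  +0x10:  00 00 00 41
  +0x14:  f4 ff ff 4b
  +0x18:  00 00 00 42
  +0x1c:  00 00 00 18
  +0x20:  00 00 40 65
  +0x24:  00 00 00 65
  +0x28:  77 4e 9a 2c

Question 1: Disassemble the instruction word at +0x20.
ld b, b

off 0x20: read 00 00 40 65 as little → 0x65400000
  top 6b → 0x19 → ld [RR]
  rd: (w>>24)&0x3=0x1 → b
  rs: (w>>22)&0x3=0x1 → b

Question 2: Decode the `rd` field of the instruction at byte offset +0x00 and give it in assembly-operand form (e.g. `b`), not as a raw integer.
+0x00: 00 00 c0 67 ⇒ word 0x67c00000 (little)
  top 6b → 0x19 → ld [RR]
  [25:24] rd=3 = d
  [23:22] rs=3 = d

d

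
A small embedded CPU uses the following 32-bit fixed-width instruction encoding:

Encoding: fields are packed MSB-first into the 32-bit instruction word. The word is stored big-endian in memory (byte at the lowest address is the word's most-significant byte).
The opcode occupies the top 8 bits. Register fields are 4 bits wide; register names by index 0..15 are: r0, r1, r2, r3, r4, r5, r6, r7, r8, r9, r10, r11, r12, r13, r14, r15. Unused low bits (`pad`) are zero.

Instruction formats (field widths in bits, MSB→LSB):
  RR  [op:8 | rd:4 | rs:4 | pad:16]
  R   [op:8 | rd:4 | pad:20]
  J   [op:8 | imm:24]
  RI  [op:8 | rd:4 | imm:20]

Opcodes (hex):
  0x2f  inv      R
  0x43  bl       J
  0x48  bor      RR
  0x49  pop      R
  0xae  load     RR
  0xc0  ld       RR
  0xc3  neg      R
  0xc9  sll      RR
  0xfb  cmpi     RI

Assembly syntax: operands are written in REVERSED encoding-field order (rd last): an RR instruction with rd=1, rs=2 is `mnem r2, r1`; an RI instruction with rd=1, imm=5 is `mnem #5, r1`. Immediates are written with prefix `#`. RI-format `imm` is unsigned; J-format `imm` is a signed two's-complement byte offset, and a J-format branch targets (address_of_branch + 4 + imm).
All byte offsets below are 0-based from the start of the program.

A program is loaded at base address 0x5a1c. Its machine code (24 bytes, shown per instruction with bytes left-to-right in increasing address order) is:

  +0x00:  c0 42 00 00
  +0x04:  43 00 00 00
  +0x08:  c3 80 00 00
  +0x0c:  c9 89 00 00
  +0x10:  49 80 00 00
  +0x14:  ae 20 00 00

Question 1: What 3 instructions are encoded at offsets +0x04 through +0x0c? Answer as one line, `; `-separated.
bl #0; neg r8; sll r9, r8

@+04  big-endian(43 00 00 00) = 0x43000000
  top 8b → 0x43 → bl [J]
  [23:0] imm=0 = #0
@+08  big-endian(c3 80 00 00) = 0xc3800000
  top 8b → 0xc3 → neg [R]
  [23:20] rd=8 = r8
@+0c  big-endian(c9 89 00 00) = 0xc9890000
  top 8b → 0xc9 → sll [RR]
  [23:20] rd=8 = r8
  [19:16] rs=9 = r9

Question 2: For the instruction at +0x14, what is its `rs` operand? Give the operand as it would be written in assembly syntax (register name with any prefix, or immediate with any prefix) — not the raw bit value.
r0

+0x14: ae 20 00 00 ⇒ word 0xae200000 (big)
  top 8b → 0xae → load [RR]
  rd@[23:20]=0x2 ⇒ r2
  rs@[19:16]=0x0 ⇒ r0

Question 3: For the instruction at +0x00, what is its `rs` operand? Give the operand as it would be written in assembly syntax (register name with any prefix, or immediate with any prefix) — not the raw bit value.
[00] c0 42 00 00 → 0xc0420000
  top 8b → 0xc0 → ld [RR]
  [23:20] rd=4 = r4
  [19:16] rs=2 = r2

r2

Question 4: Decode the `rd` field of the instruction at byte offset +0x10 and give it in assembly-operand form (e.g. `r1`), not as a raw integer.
r8

[10] 49 80 00 00 → 0x49800000
  opcode bits[31:24]=0x49: pop/R
  rd@[23:20]=0x8 ⇒ r8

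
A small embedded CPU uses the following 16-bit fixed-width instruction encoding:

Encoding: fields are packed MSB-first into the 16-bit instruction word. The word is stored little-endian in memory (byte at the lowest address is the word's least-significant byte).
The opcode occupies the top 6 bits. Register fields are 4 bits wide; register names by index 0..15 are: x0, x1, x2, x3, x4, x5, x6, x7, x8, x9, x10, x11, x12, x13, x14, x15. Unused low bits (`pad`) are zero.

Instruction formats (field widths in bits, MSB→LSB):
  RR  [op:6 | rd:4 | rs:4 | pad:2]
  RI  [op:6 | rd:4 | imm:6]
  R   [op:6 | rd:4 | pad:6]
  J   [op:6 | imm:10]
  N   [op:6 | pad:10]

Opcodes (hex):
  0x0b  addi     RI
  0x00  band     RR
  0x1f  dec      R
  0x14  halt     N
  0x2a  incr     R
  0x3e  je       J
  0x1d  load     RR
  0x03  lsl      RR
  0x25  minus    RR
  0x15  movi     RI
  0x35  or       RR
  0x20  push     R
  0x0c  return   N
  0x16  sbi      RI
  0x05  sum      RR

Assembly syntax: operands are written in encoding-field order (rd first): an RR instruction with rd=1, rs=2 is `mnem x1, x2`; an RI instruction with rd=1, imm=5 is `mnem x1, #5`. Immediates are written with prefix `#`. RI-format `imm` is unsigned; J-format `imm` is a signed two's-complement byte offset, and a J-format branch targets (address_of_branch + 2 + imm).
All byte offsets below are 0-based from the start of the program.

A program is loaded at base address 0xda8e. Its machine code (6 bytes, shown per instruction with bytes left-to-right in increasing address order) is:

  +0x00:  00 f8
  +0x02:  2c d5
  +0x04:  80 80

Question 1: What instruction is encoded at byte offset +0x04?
@+04  little-endian(80 80) = 0x8080
  op=0x8080>>10=0x20 ⇒ push (R)
  rd: (w>>6)&0xf=0x2 → x2

push x2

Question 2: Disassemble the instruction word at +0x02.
or x4, x11

[02] 2c d5 → 0xd52c
  opcode bits[15:10]=0x35: or/RR
  rd: (w>>6)&0xf=0x4 → x4
  rs: (w>>2)&0xf=0xb → x11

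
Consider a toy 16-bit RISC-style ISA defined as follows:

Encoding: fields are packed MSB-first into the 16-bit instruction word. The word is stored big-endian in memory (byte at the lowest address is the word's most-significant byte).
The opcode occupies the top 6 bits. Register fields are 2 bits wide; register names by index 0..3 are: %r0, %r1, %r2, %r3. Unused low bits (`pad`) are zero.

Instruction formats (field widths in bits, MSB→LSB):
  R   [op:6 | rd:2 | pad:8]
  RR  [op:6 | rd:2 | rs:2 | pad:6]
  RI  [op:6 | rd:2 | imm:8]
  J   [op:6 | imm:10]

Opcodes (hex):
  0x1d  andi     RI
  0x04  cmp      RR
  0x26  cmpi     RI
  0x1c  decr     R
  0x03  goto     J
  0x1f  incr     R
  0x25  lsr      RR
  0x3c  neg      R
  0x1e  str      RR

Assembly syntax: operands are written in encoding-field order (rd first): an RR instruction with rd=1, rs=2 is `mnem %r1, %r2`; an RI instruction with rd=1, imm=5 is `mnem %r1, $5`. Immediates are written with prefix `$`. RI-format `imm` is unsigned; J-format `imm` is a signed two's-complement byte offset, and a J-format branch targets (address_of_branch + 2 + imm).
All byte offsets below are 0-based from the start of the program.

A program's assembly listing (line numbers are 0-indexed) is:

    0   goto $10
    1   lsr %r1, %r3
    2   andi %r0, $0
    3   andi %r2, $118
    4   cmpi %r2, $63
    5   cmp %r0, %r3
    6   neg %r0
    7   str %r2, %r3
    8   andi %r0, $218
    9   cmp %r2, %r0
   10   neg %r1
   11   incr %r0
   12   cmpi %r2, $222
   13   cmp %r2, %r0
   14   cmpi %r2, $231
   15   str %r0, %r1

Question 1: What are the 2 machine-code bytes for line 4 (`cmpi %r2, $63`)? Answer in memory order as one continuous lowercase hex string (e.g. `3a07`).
9a3f

4. cmpi fields op=0x26:6|rd=2:2|imm=63:8 → word 9a3fh → 9a 3f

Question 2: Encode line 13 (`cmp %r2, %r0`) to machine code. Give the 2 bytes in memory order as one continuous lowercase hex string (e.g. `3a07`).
L13: cmp op=0x4:6|rd=2:2|rs=0:2|pad=0:6 ⇒ 0x1200 ⇒ big 12 00

1200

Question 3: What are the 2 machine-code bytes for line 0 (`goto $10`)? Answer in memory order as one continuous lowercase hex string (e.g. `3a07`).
0c0a

line 0 (goto): pack op=0x3:6|imm=10:10 = 0x0c0a; big→ 0c 0a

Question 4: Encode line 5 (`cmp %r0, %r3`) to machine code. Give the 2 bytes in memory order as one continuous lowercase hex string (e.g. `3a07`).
5. cmp fields op=0x4:6|rd=0:2|rs=3:2|pad=0:6 → word 10c0h → 10 c0

10c0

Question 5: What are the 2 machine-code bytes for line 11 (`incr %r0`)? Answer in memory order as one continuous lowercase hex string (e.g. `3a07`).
7c00

line 11 (incr): pack op=0x1f:6|rd=0:2|pad=0:8 = 0x7c00; big→ 7c 00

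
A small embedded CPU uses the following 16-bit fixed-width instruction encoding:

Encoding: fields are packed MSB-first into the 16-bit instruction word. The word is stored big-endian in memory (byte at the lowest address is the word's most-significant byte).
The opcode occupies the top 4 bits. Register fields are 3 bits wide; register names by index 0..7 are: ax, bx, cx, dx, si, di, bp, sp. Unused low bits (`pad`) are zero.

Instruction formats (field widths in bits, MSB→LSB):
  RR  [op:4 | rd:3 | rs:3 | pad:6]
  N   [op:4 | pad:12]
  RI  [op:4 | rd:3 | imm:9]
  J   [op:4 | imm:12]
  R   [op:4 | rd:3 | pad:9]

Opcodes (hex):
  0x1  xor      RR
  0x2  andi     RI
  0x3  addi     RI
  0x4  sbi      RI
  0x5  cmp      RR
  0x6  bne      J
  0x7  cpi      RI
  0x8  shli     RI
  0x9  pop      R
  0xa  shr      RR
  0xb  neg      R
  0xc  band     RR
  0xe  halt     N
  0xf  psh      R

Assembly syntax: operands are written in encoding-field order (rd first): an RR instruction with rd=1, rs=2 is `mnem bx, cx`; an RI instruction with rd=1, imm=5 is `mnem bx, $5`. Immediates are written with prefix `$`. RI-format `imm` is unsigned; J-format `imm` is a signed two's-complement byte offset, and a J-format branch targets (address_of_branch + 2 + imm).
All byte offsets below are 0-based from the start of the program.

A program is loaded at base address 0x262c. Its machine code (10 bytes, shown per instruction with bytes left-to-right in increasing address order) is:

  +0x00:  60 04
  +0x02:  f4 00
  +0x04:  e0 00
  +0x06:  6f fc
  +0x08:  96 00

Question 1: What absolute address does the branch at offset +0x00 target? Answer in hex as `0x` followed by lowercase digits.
0x2632

@+00  big-endian(60 04) = 0x6004
  opcode bits[15:12]=0x6: bne/J
  imm@[11:0]=0x4 ⇒ $4
  target = base 0x262c + off 0x00 + 2 + imm 4 = 0x2632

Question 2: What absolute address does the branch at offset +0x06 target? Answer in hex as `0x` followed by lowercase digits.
0x2630

[06] 6f fc → 0x6ffc
  top 4b → 0x6 → bne [J]
  imm: (w>>0)&0xfff=0xffc (s12→-4) → $-4
  target = base 0x262c + off 0x06 + 2 + imm -4 = 0x2630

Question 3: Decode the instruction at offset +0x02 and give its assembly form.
psh cx

[02] f4 00 → 0xf400
  top 4b → 0xf → psh [R]
  rd: (w>>9)&0x7=0x2 → cx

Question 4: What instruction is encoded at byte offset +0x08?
pop dx

@+08  big-endian(96 00) = 0x9600
  opcode bits[15:12]=0x9: pop/R
  [11:9] rd=3 = dx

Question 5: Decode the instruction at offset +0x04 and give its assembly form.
[04] e0 00 → 0xe000
  opcode bits[15:12]=0xe: halt/N

halt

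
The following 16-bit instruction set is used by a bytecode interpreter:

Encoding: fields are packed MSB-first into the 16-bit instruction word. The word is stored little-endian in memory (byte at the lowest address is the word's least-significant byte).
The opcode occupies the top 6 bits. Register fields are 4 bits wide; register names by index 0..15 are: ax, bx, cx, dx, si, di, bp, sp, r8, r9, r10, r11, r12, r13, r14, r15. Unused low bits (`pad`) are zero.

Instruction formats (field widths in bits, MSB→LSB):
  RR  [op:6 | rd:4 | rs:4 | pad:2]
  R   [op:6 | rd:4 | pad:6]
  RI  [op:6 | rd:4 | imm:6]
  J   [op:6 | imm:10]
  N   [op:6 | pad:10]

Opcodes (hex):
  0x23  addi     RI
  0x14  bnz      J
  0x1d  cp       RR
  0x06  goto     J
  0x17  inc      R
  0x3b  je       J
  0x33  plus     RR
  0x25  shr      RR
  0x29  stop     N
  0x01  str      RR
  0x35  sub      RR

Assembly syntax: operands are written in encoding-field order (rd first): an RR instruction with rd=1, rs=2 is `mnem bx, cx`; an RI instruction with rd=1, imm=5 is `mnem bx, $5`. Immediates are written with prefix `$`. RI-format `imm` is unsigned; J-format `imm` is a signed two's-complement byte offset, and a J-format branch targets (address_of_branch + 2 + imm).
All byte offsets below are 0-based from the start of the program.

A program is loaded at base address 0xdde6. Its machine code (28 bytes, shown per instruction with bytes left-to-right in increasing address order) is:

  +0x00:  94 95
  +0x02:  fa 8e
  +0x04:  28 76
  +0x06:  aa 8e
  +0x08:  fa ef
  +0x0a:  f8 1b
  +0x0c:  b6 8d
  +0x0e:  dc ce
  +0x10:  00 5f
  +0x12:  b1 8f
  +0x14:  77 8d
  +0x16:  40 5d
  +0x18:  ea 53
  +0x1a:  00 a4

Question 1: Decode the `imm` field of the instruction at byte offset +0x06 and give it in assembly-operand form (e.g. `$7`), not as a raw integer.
$42

off 0x06: read aa 8e as little → 0x8eaa
  opcode bits[15:10]=0x23: addi/RI
  [9:6] rd=10 = r10
  [5:0] imm=42 = $42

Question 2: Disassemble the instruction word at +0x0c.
addi bp, $54

[0c] b6 8d → 0x8db6
  opcode bits[15:10]=0x23: addi/RI
  rd: (w>>6)&0xf=0x6 → bp
  imm: (w>>0)&0x3f=0x36 → $54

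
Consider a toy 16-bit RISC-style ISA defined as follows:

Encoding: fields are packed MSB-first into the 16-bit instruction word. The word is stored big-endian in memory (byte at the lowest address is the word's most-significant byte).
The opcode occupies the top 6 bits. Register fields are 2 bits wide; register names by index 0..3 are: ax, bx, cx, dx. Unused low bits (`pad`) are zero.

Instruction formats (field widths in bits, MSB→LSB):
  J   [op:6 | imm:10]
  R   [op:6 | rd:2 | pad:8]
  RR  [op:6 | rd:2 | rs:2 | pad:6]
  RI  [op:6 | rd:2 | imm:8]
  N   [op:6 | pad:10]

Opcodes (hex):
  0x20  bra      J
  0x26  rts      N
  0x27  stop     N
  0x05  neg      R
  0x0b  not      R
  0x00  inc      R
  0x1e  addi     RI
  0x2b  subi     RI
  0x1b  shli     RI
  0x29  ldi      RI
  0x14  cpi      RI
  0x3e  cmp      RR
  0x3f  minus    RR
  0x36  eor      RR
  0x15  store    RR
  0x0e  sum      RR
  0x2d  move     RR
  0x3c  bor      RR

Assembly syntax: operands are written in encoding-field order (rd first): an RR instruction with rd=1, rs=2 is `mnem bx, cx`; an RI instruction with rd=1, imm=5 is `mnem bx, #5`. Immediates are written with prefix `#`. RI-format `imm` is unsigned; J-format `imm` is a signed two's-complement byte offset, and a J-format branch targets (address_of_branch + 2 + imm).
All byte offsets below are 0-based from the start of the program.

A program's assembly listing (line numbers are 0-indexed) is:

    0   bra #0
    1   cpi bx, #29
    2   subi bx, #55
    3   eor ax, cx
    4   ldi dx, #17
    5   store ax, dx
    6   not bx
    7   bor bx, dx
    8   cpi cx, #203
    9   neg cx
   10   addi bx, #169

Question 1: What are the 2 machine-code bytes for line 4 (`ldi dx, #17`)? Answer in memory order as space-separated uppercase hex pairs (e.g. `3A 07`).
L4: ldi op=0x29:6|rd=3:2|imm=17:8 ⇒ 0xa711 ⇒ big a7 11

A7 11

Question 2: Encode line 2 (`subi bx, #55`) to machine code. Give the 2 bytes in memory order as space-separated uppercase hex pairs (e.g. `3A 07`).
L2: subi op=0x2b:6|rd=1:2|imm=55:8 ⇒ 0xad37 ⇒ big ad 37

AD 37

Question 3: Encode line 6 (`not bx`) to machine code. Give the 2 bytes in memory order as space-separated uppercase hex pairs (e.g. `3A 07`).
2D 00

L6: not op=0xb:6|rd=1:2|pad=0:8 ⇒ 0x2d00 ⇒ big 2d 00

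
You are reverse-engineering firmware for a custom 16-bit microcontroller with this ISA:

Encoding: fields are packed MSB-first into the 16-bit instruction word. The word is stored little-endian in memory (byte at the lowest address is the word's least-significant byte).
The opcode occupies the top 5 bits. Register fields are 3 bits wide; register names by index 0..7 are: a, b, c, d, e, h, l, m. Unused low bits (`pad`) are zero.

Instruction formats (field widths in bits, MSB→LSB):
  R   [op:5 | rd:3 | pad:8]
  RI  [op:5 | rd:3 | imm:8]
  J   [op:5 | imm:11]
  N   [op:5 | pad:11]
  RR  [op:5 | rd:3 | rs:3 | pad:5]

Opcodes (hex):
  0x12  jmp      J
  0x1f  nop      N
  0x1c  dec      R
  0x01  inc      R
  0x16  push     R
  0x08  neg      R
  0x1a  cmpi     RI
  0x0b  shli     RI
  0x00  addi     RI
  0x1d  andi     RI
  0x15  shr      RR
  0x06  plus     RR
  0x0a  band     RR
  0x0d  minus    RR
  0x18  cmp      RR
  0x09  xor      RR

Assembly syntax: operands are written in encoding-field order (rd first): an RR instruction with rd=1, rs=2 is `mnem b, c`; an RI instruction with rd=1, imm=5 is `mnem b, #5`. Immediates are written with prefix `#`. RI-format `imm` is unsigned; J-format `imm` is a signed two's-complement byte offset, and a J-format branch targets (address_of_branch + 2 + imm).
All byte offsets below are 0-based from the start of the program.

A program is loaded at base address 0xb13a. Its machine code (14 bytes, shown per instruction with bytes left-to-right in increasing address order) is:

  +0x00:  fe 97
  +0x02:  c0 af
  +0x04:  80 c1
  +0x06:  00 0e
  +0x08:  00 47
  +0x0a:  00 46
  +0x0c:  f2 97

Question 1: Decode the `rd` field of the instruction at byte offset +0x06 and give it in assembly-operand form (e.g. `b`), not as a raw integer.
l

[06] 00 0e → 0x0e00
  opcode bits[15:11]=0x1: inc/R
  rd: (w>>8)&0x7=0x6 → l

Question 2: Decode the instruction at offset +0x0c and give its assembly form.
jmp #-14

+0x0c: f2 97 ⇒ word 0x97f2 (little)
  top 5b → 0x12 → jmp [J]
  [10:0] imm=2034 (s11→-14) = #-14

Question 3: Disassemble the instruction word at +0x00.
jmp #-2

[00] fe 97 → 0x97fe
  op=0x97fe>>11=0x12 ⇒ jmp (J)
  imm@[10:0]=0x7fe (s11→-2) ⇒ #-2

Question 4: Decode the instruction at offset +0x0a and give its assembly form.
+0x0a: 00 46 ⇒ word 0x4600 (little)
  opcode bits[15:11]=0x8: neg/R
  [10:8] rd=6 = l

neg l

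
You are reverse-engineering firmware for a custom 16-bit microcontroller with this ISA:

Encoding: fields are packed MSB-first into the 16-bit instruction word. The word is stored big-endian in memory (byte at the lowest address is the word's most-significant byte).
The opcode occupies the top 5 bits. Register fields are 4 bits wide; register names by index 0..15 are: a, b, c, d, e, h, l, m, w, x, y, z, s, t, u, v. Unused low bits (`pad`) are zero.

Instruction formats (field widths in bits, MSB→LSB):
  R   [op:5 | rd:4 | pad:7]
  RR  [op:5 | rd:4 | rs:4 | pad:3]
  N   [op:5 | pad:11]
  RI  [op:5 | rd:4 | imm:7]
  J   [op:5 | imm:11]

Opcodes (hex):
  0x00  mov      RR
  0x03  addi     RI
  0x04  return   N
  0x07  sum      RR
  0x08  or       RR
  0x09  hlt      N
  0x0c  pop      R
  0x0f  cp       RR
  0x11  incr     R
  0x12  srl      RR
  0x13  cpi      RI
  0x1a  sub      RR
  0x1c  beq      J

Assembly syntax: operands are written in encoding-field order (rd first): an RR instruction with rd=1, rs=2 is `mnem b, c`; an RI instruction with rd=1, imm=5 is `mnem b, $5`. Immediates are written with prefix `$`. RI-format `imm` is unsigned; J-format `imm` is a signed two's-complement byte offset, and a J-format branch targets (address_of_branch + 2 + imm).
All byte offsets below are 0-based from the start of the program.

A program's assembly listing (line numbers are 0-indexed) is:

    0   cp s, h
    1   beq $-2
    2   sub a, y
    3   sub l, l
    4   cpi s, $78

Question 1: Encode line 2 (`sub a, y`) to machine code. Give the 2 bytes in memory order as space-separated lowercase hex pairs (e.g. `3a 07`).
2. sub fields op=0x1a:5|rd=0:4|rs=10:4|pad=0:3 → word d050h → d0 50

d0 50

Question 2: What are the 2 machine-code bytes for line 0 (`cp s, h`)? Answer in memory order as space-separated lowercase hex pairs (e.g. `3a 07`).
7e 28

line 0 (cp): pack op=0xf:5|rd=12:4|rs=5:4|pad=0:3 = 0x7e28; big→ 7e 28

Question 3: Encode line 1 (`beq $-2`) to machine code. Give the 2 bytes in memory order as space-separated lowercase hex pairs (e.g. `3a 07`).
e7 fe

L1: beq op=0x1c:5|imm=-2:11 ⇒ 0xe7fe ⇒ big e7 fe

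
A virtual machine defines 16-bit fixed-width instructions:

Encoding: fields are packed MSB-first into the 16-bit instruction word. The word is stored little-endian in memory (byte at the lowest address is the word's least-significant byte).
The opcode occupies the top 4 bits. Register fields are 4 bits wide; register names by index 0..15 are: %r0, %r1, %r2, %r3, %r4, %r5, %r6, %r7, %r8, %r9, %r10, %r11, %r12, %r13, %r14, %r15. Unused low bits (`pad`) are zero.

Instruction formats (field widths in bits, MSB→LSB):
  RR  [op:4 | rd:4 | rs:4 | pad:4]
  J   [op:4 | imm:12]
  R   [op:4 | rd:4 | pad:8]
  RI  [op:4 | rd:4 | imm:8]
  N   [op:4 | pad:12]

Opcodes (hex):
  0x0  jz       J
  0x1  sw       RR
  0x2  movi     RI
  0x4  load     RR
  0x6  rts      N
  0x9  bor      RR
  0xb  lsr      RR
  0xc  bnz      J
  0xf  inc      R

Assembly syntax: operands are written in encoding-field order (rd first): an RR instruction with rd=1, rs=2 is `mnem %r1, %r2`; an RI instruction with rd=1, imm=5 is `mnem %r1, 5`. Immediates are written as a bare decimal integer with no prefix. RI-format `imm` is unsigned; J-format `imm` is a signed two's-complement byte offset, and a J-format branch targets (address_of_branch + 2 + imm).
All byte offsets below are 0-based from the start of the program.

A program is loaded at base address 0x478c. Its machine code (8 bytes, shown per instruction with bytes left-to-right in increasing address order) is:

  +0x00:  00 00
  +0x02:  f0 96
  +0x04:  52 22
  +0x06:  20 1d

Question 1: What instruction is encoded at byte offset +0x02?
bor %r6, %r15

[02] f0 96 → 0x96f0
  top 4b → 0x9 → bor [RR]
  rd@[11:8]=0x6 ⇒ %r6
  rs@[7:4]=0xf ⇒ %r15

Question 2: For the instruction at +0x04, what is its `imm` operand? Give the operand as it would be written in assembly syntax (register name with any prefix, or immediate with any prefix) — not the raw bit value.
82

@+04  little-endian(52 22) = 0x2252
  opcode bits[15:12]=0x2: movi/RI
  rd@[11:8]=0x2 ⇒ %r2
  imm@[7:0]=0x52 ⇒ 82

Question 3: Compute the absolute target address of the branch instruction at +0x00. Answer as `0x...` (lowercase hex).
@+00  little-endian(00 00) = 0x0000
  opcode bits[15:12]=0x0: jz/J
  imm@[11:0]=0x0 ⇒ 0
  target = base 0x478c + off 0x00 + 2 + imm 0 = 0x478e

0x478e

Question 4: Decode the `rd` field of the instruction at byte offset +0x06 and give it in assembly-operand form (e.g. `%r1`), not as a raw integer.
%r13

+0x06: 20 1d ⇒ word 0x1d20 (little)
  top 4b → 0x1 → sw [RR]
  rd: (w>>8)&0xf=0xd → %r13
  rs: (w>>4)&0xf=0x2 → %r2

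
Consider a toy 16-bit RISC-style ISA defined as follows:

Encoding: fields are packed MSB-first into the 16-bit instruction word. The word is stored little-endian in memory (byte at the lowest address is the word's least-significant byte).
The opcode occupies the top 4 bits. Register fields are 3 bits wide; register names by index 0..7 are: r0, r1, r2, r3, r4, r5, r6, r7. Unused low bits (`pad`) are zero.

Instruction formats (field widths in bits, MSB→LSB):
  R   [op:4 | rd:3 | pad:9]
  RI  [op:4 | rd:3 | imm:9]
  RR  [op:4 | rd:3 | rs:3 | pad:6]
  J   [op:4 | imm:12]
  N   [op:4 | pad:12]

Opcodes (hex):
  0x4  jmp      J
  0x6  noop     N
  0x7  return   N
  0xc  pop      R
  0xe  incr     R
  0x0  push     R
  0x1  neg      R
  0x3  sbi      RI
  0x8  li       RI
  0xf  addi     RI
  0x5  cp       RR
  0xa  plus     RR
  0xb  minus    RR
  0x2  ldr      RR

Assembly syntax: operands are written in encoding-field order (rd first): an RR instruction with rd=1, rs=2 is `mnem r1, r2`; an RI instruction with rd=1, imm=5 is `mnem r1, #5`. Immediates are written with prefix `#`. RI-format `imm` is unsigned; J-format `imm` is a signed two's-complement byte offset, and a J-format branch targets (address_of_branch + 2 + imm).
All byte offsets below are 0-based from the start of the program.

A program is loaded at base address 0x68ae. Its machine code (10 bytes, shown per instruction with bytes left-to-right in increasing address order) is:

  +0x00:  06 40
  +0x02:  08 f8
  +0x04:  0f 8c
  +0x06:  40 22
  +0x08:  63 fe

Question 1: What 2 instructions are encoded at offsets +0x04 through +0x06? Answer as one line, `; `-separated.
[04] 0f 8c → 0x8c0f
  top 4b → 0x8 → li [RI]
  [11:9] rd=6 = r6
  [8:0] imm=15 = #15
[06] 40 22 → 0x2240
  top 4b → 0x2 → ldr [RR]
  [11:9] rd=1 = r1
  [8:6] rs=1 = r1

li r6, #15; ldr r1, r1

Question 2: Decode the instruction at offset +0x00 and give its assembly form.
jmp #6

@+00  little-endian(06 40) = 0x4006
  op=0x4006>>12=0x4 ⇒ jmp (J)
  [11:0] imm=6 = #6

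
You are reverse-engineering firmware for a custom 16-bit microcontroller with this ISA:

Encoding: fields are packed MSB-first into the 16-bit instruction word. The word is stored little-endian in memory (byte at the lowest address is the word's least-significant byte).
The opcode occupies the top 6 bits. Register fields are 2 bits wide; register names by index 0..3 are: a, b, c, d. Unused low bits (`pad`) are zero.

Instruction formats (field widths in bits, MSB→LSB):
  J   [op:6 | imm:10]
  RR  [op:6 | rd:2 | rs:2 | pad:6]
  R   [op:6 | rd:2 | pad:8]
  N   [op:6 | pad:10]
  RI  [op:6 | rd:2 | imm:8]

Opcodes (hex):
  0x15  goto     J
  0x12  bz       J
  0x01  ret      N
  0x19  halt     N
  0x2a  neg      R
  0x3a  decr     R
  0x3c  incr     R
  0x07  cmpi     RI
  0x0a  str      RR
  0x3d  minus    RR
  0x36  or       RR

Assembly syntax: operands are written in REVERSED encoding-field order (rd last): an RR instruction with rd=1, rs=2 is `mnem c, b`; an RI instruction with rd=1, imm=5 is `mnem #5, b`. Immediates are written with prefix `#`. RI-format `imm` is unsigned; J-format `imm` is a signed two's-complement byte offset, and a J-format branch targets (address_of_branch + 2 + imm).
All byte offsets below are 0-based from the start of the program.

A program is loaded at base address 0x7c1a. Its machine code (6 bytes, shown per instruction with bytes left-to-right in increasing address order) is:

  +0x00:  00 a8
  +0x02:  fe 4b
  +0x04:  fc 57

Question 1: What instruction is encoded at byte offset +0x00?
+0x00: 00 a8 ⇒ word 0xa800 (little)
  op=0xa800>>10=0x2a ⇒ neg (R)
  rd: (w>>8)&0x3=0x0 → a

neg a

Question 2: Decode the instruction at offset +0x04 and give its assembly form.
goto #-4

off 0x04: read fc 57 as little → 0x57fc
  opcode bits[15:10]=0x15: goto/J
  imm: (w>>0)&0x3ff=0x3fc (s10→-4) → #-4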